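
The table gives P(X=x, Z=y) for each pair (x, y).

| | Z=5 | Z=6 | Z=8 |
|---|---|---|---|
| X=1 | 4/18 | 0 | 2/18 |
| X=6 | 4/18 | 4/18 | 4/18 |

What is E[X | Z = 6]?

P(Z = 6) = 2/9.
Σ X·P over the event = 6·(4/18) = 4/3.
E[X | Z = 6] = (4/3) / (2/9) = 6.

6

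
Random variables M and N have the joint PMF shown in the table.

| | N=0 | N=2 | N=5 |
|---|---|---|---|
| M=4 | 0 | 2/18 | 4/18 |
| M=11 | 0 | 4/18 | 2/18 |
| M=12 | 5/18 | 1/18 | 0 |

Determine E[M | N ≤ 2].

31/3

P(N ≤ 2) = 2/3.
Σ M·P over the event = 4·(2/18) + 11·(4/18) + 12·(5/18) + 12·(1/18) = 62/9.
E[M | N ≤ 2] = (62/9) / (2/3) = 31/3.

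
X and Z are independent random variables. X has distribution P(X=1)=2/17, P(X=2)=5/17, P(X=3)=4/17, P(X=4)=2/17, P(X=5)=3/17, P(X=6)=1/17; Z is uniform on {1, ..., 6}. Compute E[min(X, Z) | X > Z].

P(X > Z) = 6/17.
Summing min(X,Z)·P(x,y) over outcomes with X > Z gives 37/51.
E[min(X, Z) | X > Z] = (37/51) / (6/17) = 37/18.

37/18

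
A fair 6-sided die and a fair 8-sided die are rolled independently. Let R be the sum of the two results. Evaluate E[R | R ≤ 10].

132/19

P(R ≤ 10) = 19/24.
E[R | R ≤ 10] = (11/2) / (19/24) = 132/19.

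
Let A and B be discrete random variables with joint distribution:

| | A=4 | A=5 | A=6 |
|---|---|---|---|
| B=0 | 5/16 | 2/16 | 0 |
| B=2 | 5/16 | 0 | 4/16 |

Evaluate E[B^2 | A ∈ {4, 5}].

P(A ∈ {4, 5}) = 3/4.
Summing B^2·P(A=x,B=y) over the conditioning event gives 5/4.
E[B^2 | A ∈ {4, 5}] = (5/4) / (3/4) = 5/3.

5/3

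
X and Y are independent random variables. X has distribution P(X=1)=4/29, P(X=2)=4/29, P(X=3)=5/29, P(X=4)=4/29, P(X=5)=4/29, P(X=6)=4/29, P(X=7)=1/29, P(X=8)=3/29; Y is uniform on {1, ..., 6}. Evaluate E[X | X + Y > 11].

P(X + Y > 11) = 5/58.
Summing X·P(x,y) over outcomes with X + Y > 11 gives 55/87.
E[X | X + Y > 11] = (55/87) / (5/58) = 22/3.

22/3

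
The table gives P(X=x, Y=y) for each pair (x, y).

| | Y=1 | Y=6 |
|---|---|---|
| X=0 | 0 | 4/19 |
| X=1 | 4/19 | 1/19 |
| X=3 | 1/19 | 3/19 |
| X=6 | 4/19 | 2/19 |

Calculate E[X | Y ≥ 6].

11/5

P(Y ≥ 6) = 10/19.
Σ X·P over the event = 0·(4/19) + 1·(1/19) + 3·(3/19) + 6·(2/19) = 22/19.
E[X | Y ≥ 6] = (22/19) / (10/19) = 11/5.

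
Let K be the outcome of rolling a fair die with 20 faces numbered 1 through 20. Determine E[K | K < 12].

6

Given K < 12, K is equally likely to be any of {1, 2, 3, 4, 5, 6, 7, 8, 9, 10, 11}.
E[K | K < 12] = (1 + 2 + 3 + 4 + 5 + 6 + 7 + 8 + 9 + 10 + 11) / 11 = 6.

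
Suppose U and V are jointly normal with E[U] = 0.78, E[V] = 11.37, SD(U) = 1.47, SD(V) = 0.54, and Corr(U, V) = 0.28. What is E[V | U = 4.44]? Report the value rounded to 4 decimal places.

For a bivariate normal, E[V | U=x] = μ_V + ρ·(σ_V/σ_U)·(x − μ_U).
E[V | U=4.44] = 11.37 + (0.28)·(0.54/1.47)·(4.44 − (0.78)) = 11.37 + (0.10286)·(3.66) = 11.7465.

11.7465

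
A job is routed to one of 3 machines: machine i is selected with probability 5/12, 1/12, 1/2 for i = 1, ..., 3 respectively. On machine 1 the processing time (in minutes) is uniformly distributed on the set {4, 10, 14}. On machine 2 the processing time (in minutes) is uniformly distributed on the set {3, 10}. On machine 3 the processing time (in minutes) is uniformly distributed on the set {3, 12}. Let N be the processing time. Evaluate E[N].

589/72

E[N | machine 1] = (4+10+14)/3 = 28/3.
E[N | machine 2] = (3+10)/2 = 13/2.
E[N | machine 3] = (3+12)/2 = 15/2.
E[N] = (5/12)·(28/3) + (1/12)·(13/2) + (1/2)·(15/2) = 589/72.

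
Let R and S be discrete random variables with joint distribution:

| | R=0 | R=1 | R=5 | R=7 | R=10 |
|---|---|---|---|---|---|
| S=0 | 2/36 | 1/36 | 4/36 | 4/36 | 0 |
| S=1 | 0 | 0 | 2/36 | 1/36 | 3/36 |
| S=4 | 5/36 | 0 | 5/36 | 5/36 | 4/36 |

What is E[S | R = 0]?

20/7

P(R = 0) = 7/36.
Σ S·P over the event = 0·(2/36) + 4·(5/36) = 5/9.
E[S | R = 0] = (5/9) / (7/36) = 20/7.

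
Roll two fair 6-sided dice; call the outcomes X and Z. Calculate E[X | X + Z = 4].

Outcomes with X + Z = 4: (1,3), (2,2), (3,1), each with probability 1/36.
E[X | X + Z = 4] = (1 + 2 + 3) / 3 = 2.

2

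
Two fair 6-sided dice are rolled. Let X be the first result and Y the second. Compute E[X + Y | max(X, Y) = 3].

Outcomes with max(X, Y) = 3: (1,3), (2,3), (3,1), (3,2), (3,3), each with probability 1/36.
E[X + Y | max(X, Y) = 3] = (4 + 5 + 4 + 5 + 6) / 5 = 24/5.

24/5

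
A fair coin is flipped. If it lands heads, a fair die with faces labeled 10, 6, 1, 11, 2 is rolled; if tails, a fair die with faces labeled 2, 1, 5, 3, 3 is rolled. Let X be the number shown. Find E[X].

22/5

E[X | heads] = (10+6+1+11+2)/5 = 6.
E[X | tails] = (2+1+5+3+3)/5 = 14/5.
E[X] = (1/2)·(6) + (1/2)·(14/5) = 22/5.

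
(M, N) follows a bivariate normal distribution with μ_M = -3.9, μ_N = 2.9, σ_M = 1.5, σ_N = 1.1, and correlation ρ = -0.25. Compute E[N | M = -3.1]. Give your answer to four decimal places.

2.7533

The regression of N on M has slope ρ·σ_N/σ_M and passes through (μ_M, μ_N).
E[N | M=-3.1] = 2.9 + (-0.25)·(1.1/1.5)·(-3.1 − (-3.9)) = 2.9 + (-0.18333)·(0.8) = 2.7533.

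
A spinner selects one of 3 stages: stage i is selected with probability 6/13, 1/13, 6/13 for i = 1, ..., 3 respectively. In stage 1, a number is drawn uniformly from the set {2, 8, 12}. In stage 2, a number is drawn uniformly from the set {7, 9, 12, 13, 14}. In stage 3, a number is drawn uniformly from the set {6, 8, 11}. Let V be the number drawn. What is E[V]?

105/13

E[V | stage 1] = (2+8+12)/3 = 22/3.
E[V | stage 2] = (7+9+12+13+14)/5 = 11.
E[V | stage 3] = (6+8+11)/3 = 25/3.
E[V] = (6/13)·(22/3) + (1/13)·(11) + (6/13)·(25/3) = 105/13.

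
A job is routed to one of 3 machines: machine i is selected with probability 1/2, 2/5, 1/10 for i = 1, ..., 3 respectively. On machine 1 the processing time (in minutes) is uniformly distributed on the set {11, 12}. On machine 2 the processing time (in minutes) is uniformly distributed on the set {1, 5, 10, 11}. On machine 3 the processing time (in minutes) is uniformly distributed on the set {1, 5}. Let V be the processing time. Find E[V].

E[V | machine 1] = (11+12)/2 = 23/2.
E[V | machine 2] = (1+5+10+11)/4 = 27/4.
E[V | machine 3] = (1+5)/2 = 3.
E[V] = (1/2)·(23/2) + (2/5)·(27/4) + (1/10)·(3) = 35/4.

35/4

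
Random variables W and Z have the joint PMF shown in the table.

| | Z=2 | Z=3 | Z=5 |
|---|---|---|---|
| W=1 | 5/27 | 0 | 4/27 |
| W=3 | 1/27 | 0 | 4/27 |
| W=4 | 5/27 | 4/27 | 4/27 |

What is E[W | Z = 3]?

P(Z = 3) = 4/27.
Σ W·P over the event = 4·(4/27) = 16/27.
E[W | Z = 3] = (16/27) / (4/27) = 4.

4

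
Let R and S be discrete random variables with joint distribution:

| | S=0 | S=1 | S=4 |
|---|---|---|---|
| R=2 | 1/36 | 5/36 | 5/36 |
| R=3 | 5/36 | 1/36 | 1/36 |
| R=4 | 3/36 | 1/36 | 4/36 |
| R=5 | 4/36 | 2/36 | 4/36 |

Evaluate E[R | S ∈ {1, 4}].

P(S ∈ {1, 4}) = 23/36.
Σ R·P over the event = 2·(5/36) + 2·(5/36) + 3·(1/36) + 3·(1/36) + 4·(1/36) + 4·(4/36) + 5·(2/36) + 5·(4/36) = 19/9.
E[R | S ∈ {1, 4}] = (19/9) / (23/36) = 76/23.

76/23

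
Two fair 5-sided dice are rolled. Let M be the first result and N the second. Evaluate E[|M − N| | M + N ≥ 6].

P(M + N ≥ 6) = 3/5.
Summing |M−N|·P(x,y) over outcomes with M + N ≥ 6 gives 26/25.
E[|M − N| | M + N ≥ 6] = (26/25) / (3/5) = 26/15.

26/15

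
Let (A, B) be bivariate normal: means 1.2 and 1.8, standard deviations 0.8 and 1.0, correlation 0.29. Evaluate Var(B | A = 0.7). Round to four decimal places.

0.9159

For a bivariate normal, Var(B | A=x) = σ_B²(1 − ρ²).
Var(B | A=0.7) = (1.0)²·(1 − (0.29)²) = 1·0.9159 = 0.9159.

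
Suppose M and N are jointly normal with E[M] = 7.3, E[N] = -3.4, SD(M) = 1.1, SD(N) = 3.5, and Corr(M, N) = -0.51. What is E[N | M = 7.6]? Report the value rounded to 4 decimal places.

-3.8868

E[N | M=x] = μ_N + ρ(σ_N/σ_M)(x − μ_M) for jointly normal variables.
E[N | M=7.6] = -3.4 + (-0.51)·(3.5/1.1)·(7.6 − (7.3)) = -3.4 + (-1.6227)·(0.3) = -3.8868.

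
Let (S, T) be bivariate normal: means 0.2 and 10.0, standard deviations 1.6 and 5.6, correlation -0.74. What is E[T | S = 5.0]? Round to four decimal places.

-2.4320

E[T | S=x] = μ_T + ρ(σ_T/σ_S)(x − μ_S) for jointly normal variables.
E[T | S=5.0] = 10.0 + (-0.74)·(5.6/1.6)·(5.0 − (0.2)) = 10.0 + (-2.59)·(4.8) = -2.4320.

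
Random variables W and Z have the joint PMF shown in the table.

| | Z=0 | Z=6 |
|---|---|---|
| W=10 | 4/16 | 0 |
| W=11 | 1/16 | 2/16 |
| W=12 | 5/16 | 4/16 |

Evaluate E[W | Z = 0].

P(Z = 0) = 5/8.
Σ W·P over the event = 10·(4/16) + 11·(1/16) + 12·(5/16) = 111/16.
E[W | Z = 0] = (111/16) / (5/8) = 111/10.

111/10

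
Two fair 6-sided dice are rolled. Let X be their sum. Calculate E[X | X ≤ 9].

P(X ≤ 9) = 5/6.
Σ over the event: 2·1/36 + 3·1/18 + 4·1/12 + 5·1/9 + 6·5/36 + 7·1/6 + 8·5/36 + 9·1/9 = 47/9.
E[X | X ≤ 9] = (47/9) / (5/6) = 94/15.

94/15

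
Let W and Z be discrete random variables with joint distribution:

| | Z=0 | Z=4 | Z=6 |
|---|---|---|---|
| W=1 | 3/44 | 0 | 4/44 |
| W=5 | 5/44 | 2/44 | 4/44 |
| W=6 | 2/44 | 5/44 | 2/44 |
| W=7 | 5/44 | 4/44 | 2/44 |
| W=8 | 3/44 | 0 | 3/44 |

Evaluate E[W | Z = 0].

P(Z = 0) = 9/22.
Σ W·P over the event = 1·(3/44) + 5·(5/44) + 6·(2/44) + 7·(5/44) + 8·(3/44) = 9/4.
E[W | Z = 0] = (9/4) / (9/22) = 11/2.

11/2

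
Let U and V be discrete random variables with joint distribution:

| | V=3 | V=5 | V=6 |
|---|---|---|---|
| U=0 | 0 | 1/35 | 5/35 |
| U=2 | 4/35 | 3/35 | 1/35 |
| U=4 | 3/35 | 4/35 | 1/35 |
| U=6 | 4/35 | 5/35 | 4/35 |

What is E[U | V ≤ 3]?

4

P(V ≤ 3) = 11/35.
Summing U·P(U=x,V=y) over the conditioning event gives 44/35.
E[U | V ≤ 3] = (44/35) / (11/35) = 4.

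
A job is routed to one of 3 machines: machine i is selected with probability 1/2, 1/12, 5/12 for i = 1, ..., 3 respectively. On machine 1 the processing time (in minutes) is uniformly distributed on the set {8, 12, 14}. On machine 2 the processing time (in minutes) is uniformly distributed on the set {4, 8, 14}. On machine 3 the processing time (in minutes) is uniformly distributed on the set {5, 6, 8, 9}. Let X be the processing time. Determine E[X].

335/36

E[X | machine 1] = (8+12+14)/3 = 34/3.
E[X | machine 2] = (4+8+14)/3 = 26/3.
E[X | machine 3] = (5+6+8+9)/4 = 7.
E[X] = (1/2)·(34/3) + (1/12)·(26/3) + (5/12)·(7) = 335/36.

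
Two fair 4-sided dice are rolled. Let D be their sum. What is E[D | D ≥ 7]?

P(D ≥ 7) = 3/16.
Σ over the event: 7·1/8 + 8·1/16 = 11/8.
E[D | D ≥ 7] = (11/8) / (3/16) = 22/3.

22/3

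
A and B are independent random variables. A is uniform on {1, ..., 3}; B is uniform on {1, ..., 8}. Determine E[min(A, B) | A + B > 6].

P(A + B > 6) = 1/2.
Summing min(A,B)·P(x,y) over outcomes with A + B > 6 gives 13/12.
E[min(A, B) | A + B > 6] = (13/12) / (1/2) = 13/6.

13/6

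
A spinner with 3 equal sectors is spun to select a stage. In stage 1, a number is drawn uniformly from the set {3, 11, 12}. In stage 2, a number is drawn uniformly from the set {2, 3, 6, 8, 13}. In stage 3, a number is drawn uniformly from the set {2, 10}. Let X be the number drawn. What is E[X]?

E[X | stage 1] = (3+11+12)/3 = 26/3.
E[X | stage 2] = (2+3+6+8+13)/5 = 32/5.
E[X | stage 3] = (2+10)/2 = 6.
E[X] = (1/3)·(26/3) + (1/3)·(32/5) + (1/3)·(6) = 316/45.

316/45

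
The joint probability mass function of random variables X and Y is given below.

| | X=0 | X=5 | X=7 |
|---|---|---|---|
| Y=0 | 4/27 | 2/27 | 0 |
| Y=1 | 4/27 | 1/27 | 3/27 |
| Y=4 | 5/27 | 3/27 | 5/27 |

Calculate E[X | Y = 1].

P(Y = 1) = 8/27.
Σ X·P over the event = 0·(4/27) + 5·(1/27) + 7·(3/27) = 26/27.
E[X | Y = 1] = (26/27) / (8/27) = 13/4.

13/4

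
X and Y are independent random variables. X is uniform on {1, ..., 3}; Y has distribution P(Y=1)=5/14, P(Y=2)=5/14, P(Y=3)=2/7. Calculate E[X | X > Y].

P(X > Y) = 5/14.
Summing X·P(x,y) over outcomes with X > Y gives 20/21.
E[X | X > Y] = (20/21) / (5/14) = 8/3.

8/3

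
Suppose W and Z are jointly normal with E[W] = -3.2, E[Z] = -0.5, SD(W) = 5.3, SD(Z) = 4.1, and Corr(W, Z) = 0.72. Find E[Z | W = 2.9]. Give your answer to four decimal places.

2.8976

The regression of Z on W has slope ρ·σ_Z/σ_W and passes through (μ_W, μ_Z).
E[Z | W=2.9] = -0.5 + (0.72)·(4.1/5.3)·(2.9 − (-3.2)) = -0.5 + (0.55698)·(6.1) = 2.8976.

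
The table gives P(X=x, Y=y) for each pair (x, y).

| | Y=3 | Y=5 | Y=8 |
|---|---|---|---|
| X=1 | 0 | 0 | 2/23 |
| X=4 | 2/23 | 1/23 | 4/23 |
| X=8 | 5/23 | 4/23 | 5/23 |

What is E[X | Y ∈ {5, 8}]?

47/8

P(Y ∈ {5, 8}) = 16/23.
Σ X·P over the event = 1·(2/23) + 4·(1/23) + 4·(4/23) + 8·(4/23) + 8·(5/23) = 94/23.
E[X | Y ∈ {5, 8}] = (94/23) / (16/23) = 47/8.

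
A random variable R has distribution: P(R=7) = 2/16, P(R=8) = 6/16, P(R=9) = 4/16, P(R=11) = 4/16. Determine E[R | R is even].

P(R is even) = 3/8.
Σ over the event: 8·3/8 = 3.
E[R | R is even] = (3) / (3/8) = 8.

8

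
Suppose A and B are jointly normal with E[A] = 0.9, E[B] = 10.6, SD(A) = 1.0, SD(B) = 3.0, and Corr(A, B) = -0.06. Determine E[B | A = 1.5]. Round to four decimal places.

For a bivariate normal, E[B | A=x] = μ_B + ρ·(σ_B/σ_A)·(x − μ_A).
E[B | A=1.5] = 10.6 + (-0.06)·(3.0/1.0)·(1.5 − (0.9)) = 10.6 + (-0.18)·(0.6) = 10.4920.

10.4920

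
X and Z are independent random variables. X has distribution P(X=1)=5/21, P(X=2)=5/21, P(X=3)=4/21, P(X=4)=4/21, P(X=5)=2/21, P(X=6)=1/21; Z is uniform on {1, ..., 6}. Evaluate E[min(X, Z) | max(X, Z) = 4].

P(max(X, Z) = 4) = 5/21.
Summing min(X,Z)·P(x,y) over outcomes with max(X, Z) = 4 gives 67/126.
E[min(X, Z) | max(X, Z) = 4] = (67/126) / (5/21) = 67/30.

67/30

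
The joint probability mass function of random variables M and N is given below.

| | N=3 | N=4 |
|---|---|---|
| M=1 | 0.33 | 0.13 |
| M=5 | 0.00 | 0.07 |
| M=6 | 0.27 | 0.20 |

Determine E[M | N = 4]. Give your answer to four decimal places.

4.2000

P(N = 4) = 0.40.
Σ M·P over the event = 1·(0.13) + 5·(0.07) + 6·(0.20) = 1.68.
E[M | N = 4] = (1.68) / (0.40) = 4.2000.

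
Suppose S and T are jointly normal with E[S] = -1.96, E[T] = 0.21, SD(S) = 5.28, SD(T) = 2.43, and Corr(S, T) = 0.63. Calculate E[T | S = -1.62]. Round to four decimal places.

For a bivariate normal, E[T | S=x] = μ_T + ρ·(σ_T/σ_S)·(x − μ_S).
E[T | S=-1.62] = 0.21 + (0.63)·(2.43/5.28)·(-1.62 − (-1.96)) = 0.21 + (0.28994)·(0.34) = 0.3086.

0.3086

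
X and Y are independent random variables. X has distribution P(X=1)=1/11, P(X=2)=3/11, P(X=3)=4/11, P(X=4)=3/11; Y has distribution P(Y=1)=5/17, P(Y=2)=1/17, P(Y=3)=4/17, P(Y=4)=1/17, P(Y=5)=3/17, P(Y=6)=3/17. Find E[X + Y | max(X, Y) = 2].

P(max(X, Y) = 2) = 19/187.
Summing (X+Y)·P(x,y) over outcomes with max(X, Y) = 2 gives 60/187.
E[X + Y | max(X, Y) = 2] = (60/187) / (19/187) = 60/19.

60/19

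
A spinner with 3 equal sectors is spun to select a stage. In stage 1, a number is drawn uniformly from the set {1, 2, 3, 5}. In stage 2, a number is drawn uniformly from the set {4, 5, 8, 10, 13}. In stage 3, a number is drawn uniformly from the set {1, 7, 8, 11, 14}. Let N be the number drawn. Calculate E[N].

E[N | stage 1] = (1+2+3+5)/4 = 11/4.
E[N | stage 2] = (4+5+8+10+13)/5 = 8.
E[N | stage 3] = (1+7+8+11+14)/5 = 41/5.
E[N] = (1/3)·(11/4) + (1/3)·(8) + (1/3)·(41/5) = 379/60.

379/60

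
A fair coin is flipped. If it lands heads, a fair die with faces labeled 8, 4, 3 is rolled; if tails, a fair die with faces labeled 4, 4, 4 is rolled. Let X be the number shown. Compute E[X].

E[X | heads] = (8+4+3)/3 = 5.
E[X | tails] = (4+4+4)/3 = 4.
By the law of total expectation,
E[X] = (1/2)·(5) + (1/2)·(4) = 9/2.

9/2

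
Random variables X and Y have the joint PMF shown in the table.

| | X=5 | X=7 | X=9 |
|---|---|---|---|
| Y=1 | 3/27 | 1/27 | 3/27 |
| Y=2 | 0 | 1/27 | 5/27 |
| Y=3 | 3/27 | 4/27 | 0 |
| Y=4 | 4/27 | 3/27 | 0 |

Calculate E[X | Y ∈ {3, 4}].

6

P(Y ∈ {3, 4}) = 14/27.
Summing X·P(X=x,Y=y) over the conditioning event gives 28/9.
E[X | Y ∈ {3, 4}] = (28/9) / (14/27) = 6.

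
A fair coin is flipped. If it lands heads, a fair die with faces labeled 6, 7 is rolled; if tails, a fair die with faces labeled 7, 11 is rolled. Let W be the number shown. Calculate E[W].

31/4

E[W | heads] = (6+7)/2 = 13/2.
E[W | tails] = (7+11)/2 = 9.
E[W] = (1/2)·(13/2) + (1/2)·(9) = 31/4.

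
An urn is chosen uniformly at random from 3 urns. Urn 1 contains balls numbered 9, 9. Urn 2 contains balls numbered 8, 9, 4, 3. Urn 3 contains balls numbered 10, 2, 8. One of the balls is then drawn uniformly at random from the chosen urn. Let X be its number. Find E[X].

65/9

E[X | urn 1] = (9+9)/2 = 9.
E[X | urn 2] = (8+9+4+3)/4 = 6.
E[X | urn 3] = (10+2+8)/3 = 20/3.
By the law of total expectation,
E[X] = (1/3)·(9) + (1/3)·(6) + (1/3)·(20/3) = 65/9.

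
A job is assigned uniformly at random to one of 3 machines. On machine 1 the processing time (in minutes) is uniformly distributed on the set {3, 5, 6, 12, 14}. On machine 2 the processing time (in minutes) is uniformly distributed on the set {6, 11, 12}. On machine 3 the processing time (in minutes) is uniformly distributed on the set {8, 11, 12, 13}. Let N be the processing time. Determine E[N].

86/9

E[N | machine 1] = (3+5+6+12+14)/5 = 8.
E[N | machine 2] = (6+11+12)/3 = 29/3.
E[N | machine 3] = (8+11+12+13)/4 = 11.
E[N] = (1/3)·(8) + (1/3)·(29/3) + (1/3)·(11) = 86/9.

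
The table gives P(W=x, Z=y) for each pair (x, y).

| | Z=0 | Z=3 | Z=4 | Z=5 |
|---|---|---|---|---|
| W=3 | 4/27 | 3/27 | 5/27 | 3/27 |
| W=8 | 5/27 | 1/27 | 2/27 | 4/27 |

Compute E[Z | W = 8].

P(W = 8) = 4/9.
Σ Z·P over the event = 0·(5/27) + 3·(1/27) + 4·(2/27) + 5·(4/27) = 31/27.
E[Z | W = 8] = (31/27) / (4/9) = 31/12.

31/12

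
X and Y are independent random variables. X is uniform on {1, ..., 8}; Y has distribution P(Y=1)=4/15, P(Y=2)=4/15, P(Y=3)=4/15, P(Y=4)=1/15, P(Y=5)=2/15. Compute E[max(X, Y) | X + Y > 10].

P(X + Y > 10) = 1/10.
Summing max(X,Y)·P(x,y) over outcomes with X + Y > 10 gives 89/120.
E[max(X, Y) | X + Y > 10] = (89/120) / (1/10) = 89/12.

89/12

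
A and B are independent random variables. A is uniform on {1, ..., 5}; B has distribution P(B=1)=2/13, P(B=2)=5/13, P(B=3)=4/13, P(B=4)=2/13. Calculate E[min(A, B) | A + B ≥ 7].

56/19

P(A + B ≥ 7) = 19/65.
Summing min(A,B)·P(x,y) over outcomes with A + B ≥ 7 gives 56/65.
E[min(A, B) | A + B ≥ 7] = (56/65) / (19/65) = 56/19.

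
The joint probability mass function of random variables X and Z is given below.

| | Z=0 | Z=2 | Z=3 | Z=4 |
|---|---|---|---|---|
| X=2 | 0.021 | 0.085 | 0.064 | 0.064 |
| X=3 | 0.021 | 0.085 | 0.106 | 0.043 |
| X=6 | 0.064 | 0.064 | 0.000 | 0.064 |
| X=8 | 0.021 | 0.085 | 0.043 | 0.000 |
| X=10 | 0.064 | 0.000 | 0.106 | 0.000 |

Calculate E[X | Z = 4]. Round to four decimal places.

3.7485

P(Z = 4) = 0.171.
Σ X·P over the event = 2·(0.064) + 3·(0.043) + 6·(0.064) = 0.641.
E[X | Z = 4] = (0.641) / (0.171) = 3.7485.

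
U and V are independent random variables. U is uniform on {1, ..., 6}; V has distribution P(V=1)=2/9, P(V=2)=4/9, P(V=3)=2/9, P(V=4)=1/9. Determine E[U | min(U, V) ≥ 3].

P(min(U, V) ≥ 3) = 2/9.
Summing U·P(x,y) over outcomes with min(U, V) ≥ 3 gives 1.
E[U | min(U, V) ≥ 3] = (1) / (2/9) = 9/2.

9/2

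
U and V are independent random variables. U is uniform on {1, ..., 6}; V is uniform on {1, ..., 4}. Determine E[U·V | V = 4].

Outcomes with V = 4: (1,4), (2,4), (3,4), (4,4), (5,4), (6,4), each with probability 1/24.
E[U·V | V = 4] = (4 + 8 + 12 + 16 + 20 + 24) / 6 = 14.

14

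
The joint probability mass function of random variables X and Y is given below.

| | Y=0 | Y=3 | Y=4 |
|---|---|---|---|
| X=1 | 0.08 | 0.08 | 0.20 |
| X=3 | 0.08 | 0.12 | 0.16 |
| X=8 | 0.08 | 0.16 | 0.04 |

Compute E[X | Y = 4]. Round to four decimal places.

2.5000

P(Y = 4) = 0.40.
Σ X·P over the event = 1·(0.20) + 3·(0.16) + 8·(0.04) = 1.00.
E[X | Y = 4] = (1.00) / (0.40) = 2.5000.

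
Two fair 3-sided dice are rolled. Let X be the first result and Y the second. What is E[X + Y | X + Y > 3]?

14/3

Outcomes with X + Y > 3: (1,3), (2,2), (2,3), (3,1), (3,2), (3,3), each with probability 1/9.
E[X + Y | X + Y > 3] = (4 + 4 + 5 + 4 + 5 + 6) / 6 = 14/3.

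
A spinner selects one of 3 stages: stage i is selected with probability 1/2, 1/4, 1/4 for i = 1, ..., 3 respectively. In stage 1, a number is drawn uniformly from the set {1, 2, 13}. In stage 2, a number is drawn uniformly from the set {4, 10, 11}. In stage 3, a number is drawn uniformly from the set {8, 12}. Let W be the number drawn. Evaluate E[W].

E[W | stage 1] = (1+2+13)/3 = 16/3.
E[W | stage 2] = (4+10+11)/3 = 25/3.
E[W | stage 3] = (8+12)/2 = 10.
E[W] = (1/2)·(16/3) + (1/4)·(25/3) + (1/4)·(10) = 29/4.

29/4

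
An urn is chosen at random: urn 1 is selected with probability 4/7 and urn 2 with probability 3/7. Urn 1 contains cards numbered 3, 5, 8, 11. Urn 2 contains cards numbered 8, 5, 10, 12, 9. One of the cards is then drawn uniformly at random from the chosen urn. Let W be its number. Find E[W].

E[W | urn 1] = (3+5+8+11)/4 = 27/4.
E[W | urn 2] = (8+5+10+12+9)/5 = 44/5.
E[W] = (4/7)·(27/4) + (3/7)·(44/5) = 267/35.

267/35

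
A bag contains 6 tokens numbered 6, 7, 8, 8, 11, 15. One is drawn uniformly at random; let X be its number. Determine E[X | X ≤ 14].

8

P(X ≤ 14) = 5/6.
Σ over the event: 6·1/6 + 7·1/6 + 8·1/3 + 11·1/6 = 20/3.
E[X | X ≤ 14] = (20/3) / (5/6) = 8.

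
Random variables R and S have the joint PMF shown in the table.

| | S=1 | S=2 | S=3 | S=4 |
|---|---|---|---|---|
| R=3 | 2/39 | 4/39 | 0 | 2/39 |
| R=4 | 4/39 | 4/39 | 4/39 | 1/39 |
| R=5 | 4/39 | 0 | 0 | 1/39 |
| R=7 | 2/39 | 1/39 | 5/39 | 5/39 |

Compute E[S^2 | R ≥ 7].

131/13

P(R ≥ 7) = 1/3.
Σ S^2·P over the event = 1·(2/39) + 4·(1/39) + 9·(5/39) + 16·(5/39) = 131/39.
E[S^2 | R ≥ 7] = (131/39) / (1/3) = 131/13.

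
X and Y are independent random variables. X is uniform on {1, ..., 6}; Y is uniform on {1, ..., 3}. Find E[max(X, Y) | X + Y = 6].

Outcomes with X + Y = 6: (3,3), (4,2), (5,1), each with probability 1/18.
E[max(X, Y) | X + Y = 6] = (3 + 4 + 5) / 3 = 4.

4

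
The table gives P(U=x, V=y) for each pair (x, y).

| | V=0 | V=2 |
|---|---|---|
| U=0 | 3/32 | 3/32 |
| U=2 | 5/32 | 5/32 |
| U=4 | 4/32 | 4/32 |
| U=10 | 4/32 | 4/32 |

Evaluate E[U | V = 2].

P(V = 2) = 1/2.
Σ U·P over the event = 0·(3/32) + 2·(5/32) + 4·(4/32) + 10·(4/32) = 33/16.
E[U | V = 2] = (33/16) / (1/2) = 33/8.

33/8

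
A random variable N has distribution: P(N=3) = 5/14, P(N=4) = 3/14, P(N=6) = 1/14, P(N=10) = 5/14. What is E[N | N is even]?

68/9

P(N is even) = 9/14.
Σ over the event: 4·3/14 + 6·1/14 + 10·5/14 = 34/7.
E[N | N is even] = (34/7) / (9/14) = 68/9.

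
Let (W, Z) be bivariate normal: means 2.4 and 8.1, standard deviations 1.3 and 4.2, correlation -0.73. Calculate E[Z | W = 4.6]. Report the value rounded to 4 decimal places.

2.9114

For a bivariate normal, E[Z | W=x] = μ_Z + ρ·(σ_Z/σ_W)·(x − μ_W).
E[Z | W=4.6] = 8.1 + (-0.73)·(4.2/1.3)·(4.6 − (2.4)) = 8.1 + (-2.35846)·(2.2) = 2.9114.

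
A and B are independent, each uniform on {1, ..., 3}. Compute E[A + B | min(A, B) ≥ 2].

Outcomes with min(A, B) ≥ 2: (2,2), (2,3), (3,2), (3,3), each with probability 1/9.
E[A + B | min(A, B) ≥ 2] = (4 + 5 + 5 + 6) / 4 = 5.

5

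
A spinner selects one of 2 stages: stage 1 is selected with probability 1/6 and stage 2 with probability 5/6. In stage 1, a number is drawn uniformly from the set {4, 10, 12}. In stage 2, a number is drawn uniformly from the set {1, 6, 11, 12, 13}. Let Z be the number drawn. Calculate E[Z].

E[Z | stage 1] = (4+10+12)/3 = 26/3.
E[Z | stage 2] = (1+6+11+12+13)/5 = 43/5.
By the law of total expectation,
E[Z] = (1/6)·(26/3) + (5/6)·(43/5) = 155/18.

155/18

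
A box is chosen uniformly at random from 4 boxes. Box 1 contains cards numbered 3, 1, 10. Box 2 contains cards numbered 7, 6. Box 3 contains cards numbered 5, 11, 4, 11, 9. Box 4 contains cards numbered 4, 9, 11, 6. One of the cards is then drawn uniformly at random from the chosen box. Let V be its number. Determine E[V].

20/3

E[V | box 1] = (3+1+10)/3 = 14/3.
E[V | box 2] = (7+6)/2 = 13/2.
E[V | box 3] = (5+11+4+11+9)/5 = 8.
E[V | box 4] = (4+9+11+6)/4 = 15/2.
By the law of total expectation,
E[V] = (1/4)·(14/3) + (1/4)·(13/2) + (1/4)·(8) + (1/4)·(15/2) = 20/3.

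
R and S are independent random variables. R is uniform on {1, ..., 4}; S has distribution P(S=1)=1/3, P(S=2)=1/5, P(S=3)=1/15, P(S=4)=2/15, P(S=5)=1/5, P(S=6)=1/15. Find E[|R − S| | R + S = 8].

P(R + S = 8) = 1/10.
Summing |R−S|·P(x,y) over outcomes with R + S = 8 gives 1/6.
E[|R − S| | R + S = 8] = (1/6) / (1/10) = 5/3.

5/3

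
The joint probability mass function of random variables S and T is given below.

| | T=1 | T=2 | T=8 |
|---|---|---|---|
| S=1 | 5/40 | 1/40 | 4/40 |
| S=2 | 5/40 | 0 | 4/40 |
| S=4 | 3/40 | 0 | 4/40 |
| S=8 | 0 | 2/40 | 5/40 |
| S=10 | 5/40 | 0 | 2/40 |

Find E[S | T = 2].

P(T = 2) = 3/40.
Σ S·P over the event = 1·(1/40) + 8·(2/40) = 17/40.
E[S | T = 2] = (17/40) / (3/40) = 17/3.

17/3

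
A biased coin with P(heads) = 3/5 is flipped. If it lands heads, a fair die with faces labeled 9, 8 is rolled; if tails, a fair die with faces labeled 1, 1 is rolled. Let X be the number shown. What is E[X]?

11/2

E[X | heads] = (9+8)/2 = 17/2.
E[X | tails] = (1+1)/2 = 1.
E[X] = (3/5)·(17/2) + (2/5)·(1) = 11/2.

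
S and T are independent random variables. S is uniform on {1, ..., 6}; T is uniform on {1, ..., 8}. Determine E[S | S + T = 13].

Outcomes with S + T = 13: (5,8), (6,7), each with probability 1/48.
E[S | S + T = 13] = (5 + 6) / 2 = 11/2.

11/2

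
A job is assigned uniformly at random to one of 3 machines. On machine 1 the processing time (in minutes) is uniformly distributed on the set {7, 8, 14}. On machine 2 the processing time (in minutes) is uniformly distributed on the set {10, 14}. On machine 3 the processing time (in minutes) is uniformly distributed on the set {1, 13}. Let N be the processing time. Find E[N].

86/9

E[N | machine 1] = (7+8+14)/3 = 29/3.
E[N | machine 2] = (10+14)/2 = 12.
E[N | machine 3] = (1+13)/2 = 7.
E[N] = (1/3)·(29/3) + (1/3)·(12) + (1/3)·(7) = 86/9.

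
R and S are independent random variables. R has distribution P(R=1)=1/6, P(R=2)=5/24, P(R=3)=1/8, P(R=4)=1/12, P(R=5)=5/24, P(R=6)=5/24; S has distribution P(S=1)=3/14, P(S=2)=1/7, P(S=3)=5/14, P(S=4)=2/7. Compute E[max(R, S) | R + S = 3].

P(R + S = 3) = 23/336.
Summing max(R,S)·P(x,y) over outcomes with R + S = 3 gives 23/168.
E[max(R, S) | R + S = 3] = (23/168) / (23/336) = 2.

2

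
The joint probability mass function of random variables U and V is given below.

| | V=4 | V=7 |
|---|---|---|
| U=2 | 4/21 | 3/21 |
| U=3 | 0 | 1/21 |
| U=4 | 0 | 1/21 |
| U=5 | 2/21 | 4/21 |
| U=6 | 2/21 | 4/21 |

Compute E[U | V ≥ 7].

57/13

P(V ≥ 7) = 13/21.
Σ U·P over the event = 2·(3/21) + 3·(1/21) + 4·(1/21) + 5·(4/21) + 6·(4/21) = 19/7.
E[U | V ≥ 7] = (19/7) / (13/21) = 57/13.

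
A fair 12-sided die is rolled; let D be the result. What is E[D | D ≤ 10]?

11/2

Given D ≤ 10, D is equally likely to be any of {1, 2, 3, 4, 5, 6, 7, 8, 9, 10}.
E[D | D ≤ 10] = (1 + 2 + 3 + 4 + 5 + 6 + 7 + 8 + 9 + 10) / 10 = 11/2.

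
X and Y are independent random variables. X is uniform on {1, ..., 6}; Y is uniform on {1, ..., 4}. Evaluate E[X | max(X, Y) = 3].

12/5

P(max(X, Y) = 3) = 5/24.
Summing X·P(x,y) over outcomes with max(X, Y) = 3 gives 1/2.
E[X | max(X, Y) = 3] = (1/2) / (5/24) = 12/5.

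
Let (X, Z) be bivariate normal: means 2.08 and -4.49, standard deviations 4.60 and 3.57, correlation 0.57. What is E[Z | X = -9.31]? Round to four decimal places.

-9.5286

E[Z | X=x] = μ_Z + ρ(σ_Z/σ_X)(x − μ_X) for jointly normal variables.
E[Z | X=-9.31] = -4.49 + (0.57)·(3.57/4.60)·(-9.31 − (2.08)) = -4.49 + (0.44237)·(-11.39) = -9.5286.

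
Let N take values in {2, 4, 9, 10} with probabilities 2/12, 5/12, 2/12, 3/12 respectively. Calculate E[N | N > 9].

10

P(N > 9) = 1/4.
Σ over the event: 10·1/4 = 5/2.
E[N | N > 9] = (5/2) / (1/4) = 10.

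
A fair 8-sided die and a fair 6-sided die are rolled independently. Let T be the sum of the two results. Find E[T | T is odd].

P(T is odd) = 1/2.
Σ over the event: 3·1/24 + 5·1/12 + 7·1/8 + 9·1/8 + 11·1/12 + 13·1/24 = 4.
E[T | T is odd] = (4) / (1/2) = 8.

8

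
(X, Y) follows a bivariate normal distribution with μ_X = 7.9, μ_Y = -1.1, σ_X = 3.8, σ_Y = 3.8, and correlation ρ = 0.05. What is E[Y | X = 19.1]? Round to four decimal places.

E[Y | X=x] = μ_Y + ρ(σ_Y/σ_X)(x − μ_X) for jointly normal variables.
E[Y | X=19.1] = -1.1 + (0.05)·(3.8/3.8)·(19.1 − (7.9)) = -1.1 + (0.05)·(11.2) = -0.5400.

-0.5400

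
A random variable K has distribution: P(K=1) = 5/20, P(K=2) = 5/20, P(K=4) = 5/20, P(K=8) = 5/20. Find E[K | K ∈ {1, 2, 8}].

P(K ∈ {1, 2, 8}) = 3/4.
Σ over the event: 1·1/4 + 2·1/4 + 8·1/4 = 11/4.
E[K | K ∈ {1, 2, 8}] = (11/4) / (3/4) = 11/3.

11/3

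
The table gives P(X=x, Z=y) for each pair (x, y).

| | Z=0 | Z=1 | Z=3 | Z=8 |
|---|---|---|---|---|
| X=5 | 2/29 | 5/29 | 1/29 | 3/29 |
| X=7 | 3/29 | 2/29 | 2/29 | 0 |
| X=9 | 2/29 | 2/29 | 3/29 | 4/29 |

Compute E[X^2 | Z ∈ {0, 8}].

P(Z ∈ {0, 8}) = 14/29.
Σ X^2·P over the event = 25·(2/29) + 25·(3/29) + 49·(3/29) + 81·(2/29) + 81·(4/29) = 758/29.
E[X^2 | Z ∈ {0, 8}] = (758/29) / (14/29) = 379/7.

379/7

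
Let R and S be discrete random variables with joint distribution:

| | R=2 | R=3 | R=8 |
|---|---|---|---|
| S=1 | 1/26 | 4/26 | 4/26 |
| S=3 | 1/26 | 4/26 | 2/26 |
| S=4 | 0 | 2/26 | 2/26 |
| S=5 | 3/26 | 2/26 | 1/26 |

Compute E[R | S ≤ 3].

P(S ≤ 3) = 8/13.
Σ R·P over the event = 2·(1/26) + 2·(1/26) + 3·(4/26) + 3·(4/26) + 8·(4/26) + 8·(2/26) = 38/13.
E[R | S ≤ 3] = (38/13) / (8/13) = 19/4.

19/4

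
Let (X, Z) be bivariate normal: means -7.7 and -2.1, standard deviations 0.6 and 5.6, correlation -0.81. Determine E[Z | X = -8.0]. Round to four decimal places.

E[Z | X=x] = μ_Z + ρ(σ_Z/σ_X)(x − μ_X) for jointly normal variables.
E[Z | X=-8.0] = -2.1 + (-0.81)·(5.6/0.6)·(-8.0 − (-7.7)) = -2.1 + (-7.56)·(-0.3) = 0.1680.

0.1680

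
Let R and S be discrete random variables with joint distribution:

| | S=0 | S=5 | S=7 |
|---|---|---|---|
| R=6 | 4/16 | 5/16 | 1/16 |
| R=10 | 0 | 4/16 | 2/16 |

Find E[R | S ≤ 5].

94/13

P(S ≤ 5) = 13/16.
Σ R·P over the event = 6·(4/16) + 6·(5/16) + 10·(4/16) = 47/8.
E[R | S ≤ 5] = (47/8) / (13/16) = 94/13.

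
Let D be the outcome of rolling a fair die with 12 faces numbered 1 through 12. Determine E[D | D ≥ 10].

Given D ≥ 10, D is equally likely to be any of {10, 11, 12}.
E[D | D ≥ 10] = (10 + 11 + 12) / 3 = 11.

11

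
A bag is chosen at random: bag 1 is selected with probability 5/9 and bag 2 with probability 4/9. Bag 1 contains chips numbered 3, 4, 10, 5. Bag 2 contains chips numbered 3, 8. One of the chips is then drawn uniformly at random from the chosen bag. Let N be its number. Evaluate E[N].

11/2

E[N | bag 1] = (3+4+10+5)/4 = 11/2.
E[N | bag 2] = (3+8)/2 = 11/2.
By the law of total expectation,
E[N] = (5/9)·(11/2) + (4/9)·(11/2) = 11/2.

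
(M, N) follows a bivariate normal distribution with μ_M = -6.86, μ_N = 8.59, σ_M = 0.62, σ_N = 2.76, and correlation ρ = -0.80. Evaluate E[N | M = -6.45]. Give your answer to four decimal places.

E[N | M=x] = μ_N + ρ(σ_N/σ_M)(x − μ_M) for jointly normal variables.
E[N | M=-6.45] = 8.59 + (-0.80)·(2.76/0.62)·(-6.45 − (-6.86)) = 8.59 + (-3.5613)·(0.41) = 7.1299.

7.1299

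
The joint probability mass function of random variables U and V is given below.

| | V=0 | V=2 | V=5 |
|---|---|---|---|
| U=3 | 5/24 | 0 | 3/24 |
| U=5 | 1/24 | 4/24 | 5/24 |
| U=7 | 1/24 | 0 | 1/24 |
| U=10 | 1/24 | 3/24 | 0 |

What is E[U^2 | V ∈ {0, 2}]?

619/15

P(V ∈ {0, 2}) = 5/8.
Summing U^2·P(U=x,V=y) over the conditioning event gives 619/24.
E[U^2 | V ∈ {0, 2}] = (619/24) / (5/8) = 619/15.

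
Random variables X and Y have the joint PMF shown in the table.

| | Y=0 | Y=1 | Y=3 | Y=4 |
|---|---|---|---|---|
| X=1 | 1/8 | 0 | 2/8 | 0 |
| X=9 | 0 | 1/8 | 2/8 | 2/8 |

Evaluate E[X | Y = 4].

P(Y = 4) = 1/4.
Summing X·P(X=x,Y=y) over the conditioning event gives 9/4.
E[X | Y = 4] = (9/4) / (1/4) = 9.

9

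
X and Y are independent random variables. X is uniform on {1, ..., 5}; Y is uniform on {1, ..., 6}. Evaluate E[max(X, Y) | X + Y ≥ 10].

17/3

Outcomes with X + Y ≥ 10: (4,6), (5,5), (5,6), each with probability 1/30.
E[max(X, Y) | X + Y ≥ 10] = (6 + 5 + 6) / 3 = 17/3.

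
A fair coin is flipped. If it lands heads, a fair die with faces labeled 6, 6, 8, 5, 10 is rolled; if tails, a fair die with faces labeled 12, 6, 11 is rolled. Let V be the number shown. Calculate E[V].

25/3

E[V | heads] = (6+6+8+5+10)/5 = 7.
E[V | tails] = (12+6+11)/3 = 29/3.
By the law of total expectation,
E[V] = (1/2)·(7) + (1/2)·(29/3) = 25/3.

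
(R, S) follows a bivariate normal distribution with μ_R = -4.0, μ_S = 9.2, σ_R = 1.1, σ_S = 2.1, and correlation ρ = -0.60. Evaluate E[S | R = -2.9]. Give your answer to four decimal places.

7.9400

For a bivariate normal, E[S | R=x] = μ_S + ρ·(σ_S/σ_R)·(x − μ_R).
E[S | R=-2.9] = 9.2 + (-0.60)·(2.1/1.1)·(-2.9 − (-4.0)) = 9.2 + (-1.1455)·(1.1) = 7.9400.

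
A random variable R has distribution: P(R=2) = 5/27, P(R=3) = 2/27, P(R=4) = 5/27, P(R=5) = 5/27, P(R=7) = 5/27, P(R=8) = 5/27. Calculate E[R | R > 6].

P(R > 6) = 10/27.
Σ over the event: 7·5/27 + 8·5/27 = 25/9.
E[R | R > 6] = (25/9) / (10/27) = 15/2.

15/2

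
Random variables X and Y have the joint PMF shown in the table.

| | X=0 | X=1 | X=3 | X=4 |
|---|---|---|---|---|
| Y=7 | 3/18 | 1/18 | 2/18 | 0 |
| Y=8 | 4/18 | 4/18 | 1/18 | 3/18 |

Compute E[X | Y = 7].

P(Y = 7) = 1/3.
Σ X·P over the event = 0·(3/18) + 1·(1/18) + 3·(2/18) = 7/18.
E[X | Y = 7] = (7/18) / (1/3) = 7/6.

7/6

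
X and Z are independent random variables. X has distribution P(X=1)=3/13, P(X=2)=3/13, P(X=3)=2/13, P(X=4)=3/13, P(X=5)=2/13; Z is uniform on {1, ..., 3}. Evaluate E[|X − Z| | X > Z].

45/22

P(X > Z) = 22/39.
Summing |X−Z|·P(x,y) over outcomes with X > Z gives 15/13.
E[|X − Z| | X > Z] = (15/13) / (22/39) = 45/22.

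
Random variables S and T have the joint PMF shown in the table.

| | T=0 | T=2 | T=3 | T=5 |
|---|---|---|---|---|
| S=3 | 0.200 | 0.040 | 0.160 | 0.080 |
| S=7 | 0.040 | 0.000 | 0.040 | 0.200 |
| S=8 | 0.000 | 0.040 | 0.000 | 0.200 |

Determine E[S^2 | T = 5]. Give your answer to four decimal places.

48.5833

P(T = 5) = 0.480.
Σ S^2·P over the event = 9·(0.080) + 49·(0.200) + 64·(0.200) = 23.320.
E[S^2 | T = 5] = (23.320) / (0.480) = 48.5833.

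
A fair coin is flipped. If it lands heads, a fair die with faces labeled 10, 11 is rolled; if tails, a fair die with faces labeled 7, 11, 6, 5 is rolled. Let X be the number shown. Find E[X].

71/8

E[X | heads] = (10+11)/2 = 21/2.
E[X | tails] = (7+11+6+5)/4 = 29/4.
By the law of total expectation,
E[X] = (1/2)·(21/2) + (1/2)·(29/4) = 71/8.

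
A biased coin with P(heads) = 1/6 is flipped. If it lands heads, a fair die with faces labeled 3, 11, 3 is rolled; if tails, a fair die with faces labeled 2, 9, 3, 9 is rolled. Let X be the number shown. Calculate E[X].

413/72

E[X | heads] = (3+11+3)/3 = 17/3.
E[X | tails] = (2+9+3+9)/4 = 23/4.
E[X] = (1/6)·(17/3) + (5/6)·(23/4) = 413/72.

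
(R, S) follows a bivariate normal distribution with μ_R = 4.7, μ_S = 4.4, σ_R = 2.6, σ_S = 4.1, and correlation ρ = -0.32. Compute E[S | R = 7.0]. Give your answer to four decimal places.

3.2394

The regression of S on R has slope ρ·σ_S/σ_R and passes through (μ_R, μ_S).
E[S | R=7.0] = 4.4 + (-0.32)·(4.1/2.6)·(7.0 − (4.7)) = 4.4 + (-0.50462)·(2.3) = 3.2394.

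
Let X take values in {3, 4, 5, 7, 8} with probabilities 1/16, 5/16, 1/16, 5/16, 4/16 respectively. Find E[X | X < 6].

P(X < 6) = 7/16.
Σ over the event: 3·1/16 + 4·5/16 + 5·1/16 = 7/4.
E[X | X < 6] = (7/4) / (7/16) = 4.

4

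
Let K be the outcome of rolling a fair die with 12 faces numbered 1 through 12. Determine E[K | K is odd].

6

Given K is odd, K is equally likely to be any of {1, 3, 5, 7, 9, 11}.
E[K | K is odd] = (1 + 3 + 5 + 7 + 9 + 11) / 6 = 6.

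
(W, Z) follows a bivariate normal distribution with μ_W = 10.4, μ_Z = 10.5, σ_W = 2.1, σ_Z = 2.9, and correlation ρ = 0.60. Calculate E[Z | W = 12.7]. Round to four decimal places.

E[Z | W=x] = μ_Z + ρ(σ_Z/σ_W)(x − μ_W) for jointly normal variables.
E[Z | W=12.7] = 10.5 + (0.60)·(2.9/2.1)·(12.7 − (10.4)) = 10.5 + (0.82857)·(2.3) = 12.4057.

12.4057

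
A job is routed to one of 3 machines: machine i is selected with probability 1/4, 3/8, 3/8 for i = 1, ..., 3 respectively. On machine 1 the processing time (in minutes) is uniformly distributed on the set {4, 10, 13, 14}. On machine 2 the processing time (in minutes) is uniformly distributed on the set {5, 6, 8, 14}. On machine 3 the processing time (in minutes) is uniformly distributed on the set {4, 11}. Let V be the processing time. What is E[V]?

E[V | machine 1] = (4+10+13+14)/4 = 41/4.
E[V | machine 2] = (5+6+8+14)/4 = 33/4.
E[V | machine 3] = (4+11)/2 = 15/2.
E[V] = (1/4)·(41/4) + (3/8)·(33/4) + (3/8)·(15/2) = 271/32.

271/32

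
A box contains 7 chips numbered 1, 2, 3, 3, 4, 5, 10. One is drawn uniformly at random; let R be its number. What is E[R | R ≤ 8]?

P(R ≤ 8) = 6/7.
Σ over the event: 1·1/7 + 2·1/7 + 3·2/7 + 4·1/7 + 5·1/7 = 18/7.
E[R | R ≤ 8] = (18/7) / (6/7) = 3.

3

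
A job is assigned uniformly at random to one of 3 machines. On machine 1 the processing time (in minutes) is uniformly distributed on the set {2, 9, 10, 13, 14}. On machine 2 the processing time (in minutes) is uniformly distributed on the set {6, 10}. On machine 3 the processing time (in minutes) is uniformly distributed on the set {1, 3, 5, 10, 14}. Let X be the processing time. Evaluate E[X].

121/15

E[X | machine 1] = (2+9+10+13+14)/5 = 48/5.
E[X | machine 2] = (6+10)/2 = 8.
E[X | machine 3] = (1+3+5+10+14)/5 = 33/5.
E[X] = (1/3)·(48/5) + (1/3)·(8) + (1/3)·(33/5) = 121/15.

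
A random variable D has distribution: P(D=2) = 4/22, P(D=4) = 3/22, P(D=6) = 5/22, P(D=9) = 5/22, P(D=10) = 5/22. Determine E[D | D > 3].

137/18

P(D > 3) = 9/11.
Σ over the event: 4·3/22 + 6·5/22 + 9·5/22 + 10·5/22 = 137/22.
E[D | D > 3] = (137/22) / (9/11) = 137/18.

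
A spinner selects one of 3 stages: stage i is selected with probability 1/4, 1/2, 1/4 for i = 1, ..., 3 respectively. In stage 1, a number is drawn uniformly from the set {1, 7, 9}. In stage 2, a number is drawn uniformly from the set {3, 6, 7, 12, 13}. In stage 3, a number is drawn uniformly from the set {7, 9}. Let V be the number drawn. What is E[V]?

451/60

E[V | stage 1] = (1+7+9)/3 = 17/3.
E[V | stage 2] = (3+6+7+12+13)/5 = 41/5.
E[V | stage 3] = (7+9)/2 = 8.
By the law of total expectation,
E[V] = (1/4)·(17/3) + (1/2)·(41/5) + (1/4)·(8) = 451/60.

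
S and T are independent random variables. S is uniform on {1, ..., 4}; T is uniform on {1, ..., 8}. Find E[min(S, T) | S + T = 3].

Outcomes with S + T = 3: (1,2), (2,1), each with probability 1/32.
E[min(S, T) | S + T = 3] = (1 + 1) / 2 = 1.

1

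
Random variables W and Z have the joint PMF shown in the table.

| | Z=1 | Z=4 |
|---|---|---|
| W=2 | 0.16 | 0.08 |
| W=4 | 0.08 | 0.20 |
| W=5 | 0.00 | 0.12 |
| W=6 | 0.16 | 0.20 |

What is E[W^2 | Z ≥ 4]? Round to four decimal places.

P(Z ≥ 4) = 0.60.
Summing W^2·P(W=x,Z=y) over the conditioning event gives 13.72.
E[W^2 | Z ≥ 4] = (13.72) / (0.60) = 22.8667.

22.8667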